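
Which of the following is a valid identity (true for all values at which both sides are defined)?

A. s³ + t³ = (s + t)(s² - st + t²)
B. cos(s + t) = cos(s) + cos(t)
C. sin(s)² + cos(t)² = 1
A

A: holds — e.g. at (2, 5), both sides equal 133.
B: fails at (1, 1) — LHS = cos(2) ≈ -0.4161, RHS = 2·cos(1) ≈ 1.081.
C: fails at (1, 2) — LHS = cos(2)² + sin(1)² ≈ 0.8813, RHS = 1.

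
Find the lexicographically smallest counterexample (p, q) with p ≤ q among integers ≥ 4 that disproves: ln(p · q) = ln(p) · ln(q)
(p, q) = (4, 4)

Substituting (4, 4) into the claim:
LHS = ln(4 · 4) = ln(16) ≈ 2.773
RHS = ln(4) · ln(4) = ln(4)² ≈ 1.922

Since LHS ≠ RHS, this pair disproves the claim, and no lexicographically smaller pair (p ≤ q, integers ≥ 4) does.

For instance (7, 10) is also a counterexample (LHS = ln(70) ≈ 4.248, RHS = ln(7)·ln(10) ≈ 4.481), but it's lexicographically larger.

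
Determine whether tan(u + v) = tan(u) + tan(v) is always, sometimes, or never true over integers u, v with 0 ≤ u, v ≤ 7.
It holds at (u, v) = (6, 0) (both sides equal tan(6) ≈ -0.291), but fails at (u, v) = (2, 3) (LHS = tan(5) ≈ -3.381, RHS = tan(2) + tan(3) ≈ -2.328).

Answer: Sometimes true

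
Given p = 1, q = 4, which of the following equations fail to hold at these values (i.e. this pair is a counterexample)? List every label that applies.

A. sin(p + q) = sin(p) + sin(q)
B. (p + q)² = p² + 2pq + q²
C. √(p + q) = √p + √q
Evaluating each claim at the given values:
A. LHS = sin(5) ≈ -0.9589, RHS = sin(4) + sin(1) ≈ 0.08467 → fails here (LHS ≠ RHS)
B. LHS = 25, RHS = 25 → holds here (LHS = RHS)
C. LHS = √(5) ≈ 2.236, RHS = 3 → fails here (LHS ≠ RHS)

Answer: A, C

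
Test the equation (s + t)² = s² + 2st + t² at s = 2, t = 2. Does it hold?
Substituting s = 2, t = 2:

LHS = (2 + 2)² = 16
RHS = 2² + 2·2·2 + 2² = 16

LHS = RHS, so the equation holds at this point.

Answer: Holds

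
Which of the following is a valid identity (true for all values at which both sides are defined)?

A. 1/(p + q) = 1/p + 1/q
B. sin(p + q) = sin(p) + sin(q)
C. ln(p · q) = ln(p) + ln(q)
C

A: fails at (5, 5) — LHS = 1/10, RHS = 2/5.
B: fails at (2, 5) — LHS = sin(7) ≈ 0.657, RHS = sin(5) + sin(2) ≈ -0.04963.
C: holds — e.g. at (1, 5), both sides equal ln(5) ≈ 1.609.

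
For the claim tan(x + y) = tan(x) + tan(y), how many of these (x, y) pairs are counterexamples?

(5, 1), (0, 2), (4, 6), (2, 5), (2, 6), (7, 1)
Testing each pair:
(5, 1): LHS = tan(6) ≈ -0.291, RHS = tan(5) + tan(1) ≈ -1.823 → counterexample
(0, 2): LHS = tan(2) ≈ -2.185, RHS = tan(2) ≈ -2.185 → satisfies claim
(4, 6): LHS = tan(10) ≈ 0.6484, RHS = tan(6) + tan(4) ≈ 0.8668 → counterexample
(2, 5): LHS = tan(7) ≈ 0.8714, RHS = tan(5) + tan(2) ≈ -5.566 → counterexample
(2, 6): LHS = tan(8) ≈ -6.8, RHS = tan(2) + tan(6) ≈ -2.476 → counterexample
(7, 1): LHS = tan(8) ≈ -6.8, RHS = tan(7) + tan(1) ≈ 2.429 → counterexample

That makes 5 counterexamples.

Answer: 5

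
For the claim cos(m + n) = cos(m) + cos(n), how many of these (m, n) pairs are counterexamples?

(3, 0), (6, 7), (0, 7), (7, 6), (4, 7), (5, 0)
6

Testing each pair:
(3, 0): LHS = cos(3) ≈ -0.99, RHS = cos(3) + 1 ≈ 0.01001 → counterexample
(6, 7): LHS = cos(13) ≈ 0.9074, RHS = cos(7) + cos(6) ≈ 1.714 → counterexample
(0, 7): LHS = cos(7) ≈ 0.7539, RHS = cos(7) + 1 ≈ 1.754 → counterexample
(7, 6): LHS = cos(13) ≈ 0.9074, RHS = cos(7) + cos(6) ≈ 1.714 → counterexample
(4, 7): LHS = cos(11) ≈ 0.004426, RHS = cos(4) + cos(7) ≈ 0.1003 → counterexample
(5, 0): LHS = cos(5) ≈ 0.2837, RHS = cos(5) + 1 ≈ 1.284 → counterexample

That makes 6 counterexamples.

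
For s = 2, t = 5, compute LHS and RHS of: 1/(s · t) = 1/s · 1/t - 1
LHS = 1/(2 · 5) = 1/10
RHS = 1/2 · 1/5 - 1 = -9/10

LHS ≠ RHS, so the equation does not hold here.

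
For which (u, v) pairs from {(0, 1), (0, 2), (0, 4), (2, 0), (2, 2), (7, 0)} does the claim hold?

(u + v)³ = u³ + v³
(0, 1), (0, 2), (0, 4), (2, 0), (7, 0)

Testing each pair:
(0, 1): LHS = 1, RHS = 1 → holds
(0, 2): LHS = 8, RHS = 8 → holds
(0, 4): LHS = 64, RHS = 64 → holds
(2, 0): LHS = 8, RHS = 8 → holds
(2, 2): LHS = 64, RHS = 16 → fails
(7, 0): LHS = 343, RHS = 343 → holds

5 of 6 pairs satisfy the claim.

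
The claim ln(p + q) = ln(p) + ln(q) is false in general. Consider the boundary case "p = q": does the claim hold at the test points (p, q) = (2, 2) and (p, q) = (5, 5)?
Only at (2, 2)

At (2, 2): LHS = ln(4) ≈ 1.386, RHS = 2·ln(2) ≈ 1.386 → equal
At (5, 5): LHS = ln(10) ≈ 2.303 ≠ RHS = 2·ln(5) ≈ 3.219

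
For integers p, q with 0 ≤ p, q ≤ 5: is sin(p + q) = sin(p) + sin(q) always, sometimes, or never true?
Sometimes true

It holds at (p, q) = (0, 3) (both sides equal sin(3) ≈ 0.1411), but fails at (p, q) = (1, 4) (LHS = sin(5) ≈ -0.9589, RHS = sin(4) + sin(1) ≈ 0.08467).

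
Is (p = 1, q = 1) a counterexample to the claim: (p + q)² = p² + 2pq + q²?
No

Substituting p = 1, q = 1:
LHS = (1 + 1)² = 4
RHS = 1² + 2·1·1 + 1² = 4

The sides agree, so this pair does not disprove the claim.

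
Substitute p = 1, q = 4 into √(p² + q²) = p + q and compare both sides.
LHS = √(1² + 4²) = √(17) ≈ 4.123
RHS = 1 + 4 = 5

LHS ≠ RHS (they differ by about 0.8769), so the equation does not hold here.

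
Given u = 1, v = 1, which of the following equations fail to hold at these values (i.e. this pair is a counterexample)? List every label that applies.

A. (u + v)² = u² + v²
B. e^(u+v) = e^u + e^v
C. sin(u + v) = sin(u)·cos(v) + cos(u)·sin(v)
Evaluating each claim at the given values:
A. LHS = 4, RHS = 2 → fails here (LHS ≠ RHS)
B. LHS = e^2 ≈ 7.389, RHS = 2·e ≈ 5.437 → fails here (LHS ≠ RHS)
C. LHS = sin(2) ≈ 0.9093, RHS = 2·sin(1)·cos(1) ≈ 0.9093 → holds here (LHS = RHS)

Answer: A, B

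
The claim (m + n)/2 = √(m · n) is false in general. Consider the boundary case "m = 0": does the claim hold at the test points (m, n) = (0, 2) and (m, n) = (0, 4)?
No, fails at both test points

At (0, 2): LHS = 1 ≠ RHS = 0
At (0, 4): LHS = 2 ≠ RHS = 0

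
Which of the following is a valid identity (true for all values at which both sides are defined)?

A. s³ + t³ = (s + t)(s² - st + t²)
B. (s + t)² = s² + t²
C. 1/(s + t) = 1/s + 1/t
A: holds — e.g. at (2, 5), both sides equal 133.
B: fails at (2, 2) — LHS = 16, RHS = 8.
C: fails at (3, 5) — LHS = 1/8, RHS = 8/15.

Answer: A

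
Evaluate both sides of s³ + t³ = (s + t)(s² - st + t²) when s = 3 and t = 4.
LHS = 3³ + 4³ = 91
RHS = (3 + 4)(3² - 3·4 + 4²) = 91

LHS = RHS: the two sides agree.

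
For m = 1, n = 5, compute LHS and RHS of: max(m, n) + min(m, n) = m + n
LHS = max(1, 5) + min(1, 5) = 6
RHS = 1 + 5 = 6

LHS = RHS: the two sides agree.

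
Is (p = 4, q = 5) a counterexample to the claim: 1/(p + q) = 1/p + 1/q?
Substituting p = 4, q = 5:
LHS = 1/(4 + 5) = 1/9
RHS = 1/4 + 1/5 = 9/20

Since LHS ≠ RHS, this pair disproves the claim.

Answer: Yes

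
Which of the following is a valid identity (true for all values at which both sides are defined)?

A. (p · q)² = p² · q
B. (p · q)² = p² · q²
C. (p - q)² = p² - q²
A: fails at (2, 2) — LHS = 16, RHS = 8.
B: holds — e.g. at (1, 5), both sides equal 25.
C: fails at (3, 5) — LHS = 4, RHS = -16.

Answer: B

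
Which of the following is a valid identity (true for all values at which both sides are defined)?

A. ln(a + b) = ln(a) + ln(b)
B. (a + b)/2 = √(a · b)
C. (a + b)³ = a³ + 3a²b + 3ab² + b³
A: fails at (6, 7) — LHS = ln(13) ≈ 2.565, RHS = ln(6) + ln(7) ≈ 3.738.
B: fails at (2, 3) — LHS = 5/2, RHS = √(6) ≈ 2.449.
C: holds — e.g. at (1, 2), both sides equal 27.

Answer: C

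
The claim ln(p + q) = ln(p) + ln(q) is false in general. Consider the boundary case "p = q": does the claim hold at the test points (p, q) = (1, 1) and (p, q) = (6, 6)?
At (1, 1): LHS = ln(2) ≈ 0.6931 ≠ RHS = 0
At (6, 6): LHS = ln(12) ≈ 2.485 ≠ RHS = 2·ln(6) ≈ 3.584

Answer: No, fails at both test points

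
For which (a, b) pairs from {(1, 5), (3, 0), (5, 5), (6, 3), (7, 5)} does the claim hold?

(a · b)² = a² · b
Testing each pair:
(1, 5): LHS = 25, RHS = 5 → fails
(3, 0): LHS = 0, RHS = 0 → holds
(5, 5): LHS = 625, RHS = 125 → fails
(6, 3): LHS = 324, RHS = 108 → fails
(7, 5): LHS = 1225, RHS = 245 → fails

1 of 5 pairs satisfies the claim.

Answer: (3, 0)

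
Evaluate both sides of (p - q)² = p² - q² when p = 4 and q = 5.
LHS = (4 - 5)² = 1
RHS = 4² - 5² = -9

LHS ≠ RHS, so the equation does not hold here.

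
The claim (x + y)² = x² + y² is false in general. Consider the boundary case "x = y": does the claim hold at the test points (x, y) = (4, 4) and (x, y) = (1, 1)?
No, fails at both test points

At (4, 4): LHS = 64 ≠ RHS = 32
At (1, 1): LHS = 4 ≠ RHS = 2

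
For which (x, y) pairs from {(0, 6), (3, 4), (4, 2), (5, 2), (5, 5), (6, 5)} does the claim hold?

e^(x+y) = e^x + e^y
Testing each pair:
(0, 6): LHS = e^6 ≈ 403.4, RHS = 1 + e^6 ≈ 404.4 → fails
(3, 4): LHS = e^7 ≈ 1097, RHS = e^3 + e^4 ≈ 74.68 → fails
(4, 2): LHS = e^6 ≈ 403.4, RHS = e^2 + e^4 ≈ 61.99 → fails
(5, 2): LHS = e^7 ≈ 1097, RHS = e^2 + e^5 ≈ 155.8 → fails
(5, 5): LHS = e^10 ≈ 22026.5, RHS = 2·e^5 ≈ 296.8 → fails
(6, 5): LHS = e^11 ≈ 59874.1, RHS = e^5 + e^6 ≈ 551.8 → fails

No pair satisfies the claim.

Answer: None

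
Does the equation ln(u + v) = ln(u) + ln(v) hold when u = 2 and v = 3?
Substituting u = 2, v = 3:

LHS = ln(2 + 3) = ln(5) ≈ 1.609
RHS = ln(2) + ln(3) ≈ 1.792

LHS ≠ RHS, so the equation does not hold at this point.

Answer: Fails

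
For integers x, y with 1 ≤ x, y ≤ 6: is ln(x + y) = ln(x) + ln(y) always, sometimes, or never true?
It holds at (x, y) = (2, 2) (both sides equal ln(4) ≈ 1.386), but fails at (x, y) = (3, 4) (LHS = ln(7) ≈ 1.946, RHS = ln(3) + ln(4) ≈ 2.485).

Answer: Sometimes true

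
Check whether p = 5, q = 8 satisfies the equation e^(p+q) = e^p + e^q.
Fails

Substituting p = 5, q = 8:

LHS = e^(5+8) = e^13 ≈ 442413.4
RHS = e^5 + e^8 ≈ 3129

LHS ≠ RHS, so the equation does not hold at this point.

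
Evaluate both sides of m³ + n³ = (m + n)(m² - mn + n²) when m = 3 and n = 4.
LHS = 3³ + 4³ = 91
RHS = (3 + 4)(3² - 3·4 + 4²) = 91

LHS = RHS: the two sides agree.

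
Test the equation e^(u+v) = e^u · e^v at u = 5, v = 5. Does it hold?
Substituting u = 5, v = 5:

LHS = e^(5+5) = e^10 ≈ 22026.5
RHS = e^5 · e^5 = e^10 ≈ 22026.5

LHS = RHS, so the equation holds at this point.

Answer: Holds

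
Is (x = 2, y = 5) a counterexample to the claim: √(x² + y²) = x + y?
Yes

Substituting x = 2, y = 5:
LHS = √(2² + 5²) = √(29) ≈ 5.385
RHS = 2 + 5 = 7

Since LHS ≠ RHS, this pair disproves the claim.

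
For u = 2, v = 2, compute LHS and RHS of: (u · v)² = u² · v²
LHS = (2 · 2)² = 16
RHS = 2² · 2² = 16

LHS = RHS: the two sides agree.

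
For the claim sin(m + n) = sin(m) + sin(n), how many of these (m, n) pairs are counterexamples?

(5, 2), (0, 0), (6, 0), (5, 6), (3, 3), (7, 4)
Testing each pair:
(5, 2): LHS = sin(7) ≈ 0.657, RHS = sin(5) + sin(2) ≈ -0.04963 → counterexample
(0, 0): LHS = 0, RHS = 0 → satisfies claim
(6, 0): LHS = sin(6) ≈ -0.2794, RHS = sin(6) ≈ -0.2794 → satisfies claim
(5, 6): LHS = sin(11) ≈ -1, RHS = sin(5) + sin(6) ≈ -1.238 → counterexample
(3, 3): LHS = sin(6) ≈ -0.2794, RHS = 2·sin(3) ≈ 0.2822 → counterexample
(7, 4): LHS = sin(11) ≈ -1, RHS = sin(4) + sin(7) ≈ -0.09982 → counterexample

That makes 4 counterexamples.

Answer: 4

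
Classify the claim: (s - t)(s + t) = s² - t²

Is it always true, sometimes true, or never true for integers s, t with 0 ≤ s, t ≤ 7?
Always true

The identity holds for every pair in the range. For instance at (s, t) = (6, 6): both sides equal 0.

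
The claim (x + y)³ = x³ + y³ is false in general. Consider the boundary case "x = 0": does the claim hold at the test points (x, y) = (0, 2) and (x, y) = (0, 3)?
At (0, 2): LHS = 8, RHS = 8 → equal
At (0, 3): LHS = 27, RHS = 27 → equal

So the claim does hold at both of these boundary points, even though it is not an identity.

Answer: Yes, holds at both test points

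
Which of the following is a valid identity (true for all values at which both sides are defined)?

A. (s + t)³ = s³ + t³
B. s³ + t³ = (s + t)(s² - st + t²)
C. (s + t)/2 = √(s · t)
A: fails at (1, 3) — LHS = 64, RHS = 28.
B: holds — e.g. at (1, 5), both sides equal 126.
C: fails at (3, 7) — LHS = 5, RHS = √(21) ≈ 4.583.

Answer: B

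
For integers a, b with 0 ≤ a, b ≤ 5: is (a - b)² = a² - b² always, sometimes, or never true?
It holds at (a, b) = (4, 4) (both sides equal 0), but fails at (a, b) = (0, 2) (LHS = 4, RHS = -4).

Answer: Sometimes true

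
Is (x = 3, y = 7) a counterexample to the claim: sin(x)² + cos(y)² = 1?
Substituting x = 3, y = 7:
LHS = sin(3)² + cos(7)² ≈ 0.5883
RHS = 1

Since LHS ≠ RHS, this pair disproves the claim.

Answer: Yes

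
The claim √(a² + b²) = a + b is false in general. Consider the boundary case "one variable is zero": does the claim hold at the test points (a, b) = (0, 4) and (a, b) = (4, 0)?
Yes, holds at both test points

At (0, 4): LHS = 4, RHS = 4 → equal
At (4, 0): LHS = 4, RHS = 4 → equal

So the claim does hold at both of these boundary points, even though it is not an identity.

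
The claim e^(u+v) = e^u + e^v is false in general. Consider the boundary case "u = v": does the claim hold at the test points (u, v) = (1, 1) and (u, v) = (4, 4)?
At (1, 1): LHS = e^2 ≈ 7.389 ≠ RHS = 2·e ≈ 5.437
At (4, 4): LHS = e^8 ≈ 2981 ≠ RHS = 2·e^4 ≈ 109.2

Answer: No, fails at both test points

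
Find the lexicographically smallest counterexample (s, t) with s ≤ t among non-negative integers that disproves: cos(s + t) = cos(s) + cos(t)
(s, t) = (0, 0)

Substituting (0, 0) into the claim:
LHS = cos(0 + 0) = 1
RHS = cos(0) + cos(0) = 2

Since LHS ≠ RHS, this pair disproves the claim, and no lexicographically smaller pair (s ≤ t, non-negative integers) does.

For instance (3, 4) is also a counterexample (LHS = cos(7) ≈ 0.7539, RHS = cos(3) + cos(4) ≈ -1.644), but it's lexicographically larger.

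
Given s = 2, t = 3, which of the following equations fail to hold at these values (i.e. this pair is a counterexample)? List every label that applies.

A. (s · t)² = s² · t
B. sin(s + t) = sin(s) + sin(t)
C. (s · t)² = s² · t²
Evaluating each claim at the given values:
A. LHS = 36, RHS = 12 → fails here (LHS ≠ RHS)
B. LHS = sin(5) ≈ -0.9589, RHS = sin(3) + sin(2) ≈ 1.05 → fails here (LHS ≠ RHS)
C. LHS = 36, RHS = 36 → holds here (LHS = RHS)

Answer: A, B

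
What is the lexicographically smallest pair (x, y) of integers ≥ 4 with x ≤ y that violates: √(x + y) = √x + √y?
(x, y) = (4, 4)

Substituting (4, 4) into the claim:
LHS = √(4 + 4) = 2·√(2) ≈ 2.828
RHS = √4 + √4 = 4

Since LHS ≠ RHS, this pair disproves the claim, and no lexicographically smaller pair (x ≤ y, integers ≥ 4) does.

For instance (4, 6) is also a counterexample (LHS = √(10) ≈ 3.162, RHS = 2 + √(6) ≈ 4.449), but it's lexicographically larger.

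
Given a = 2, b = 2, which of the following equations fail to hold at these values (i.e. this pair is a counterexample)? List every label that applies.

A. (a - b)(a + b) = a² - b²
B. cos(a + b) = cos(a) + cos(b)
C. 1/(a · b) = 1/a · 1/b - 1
B, C

Evaluating each claim at the given values:
A. LHS = 0, RHS = 0 → holds here (LHS = RHS)
B. LHS = cos(4) ≈ -0.6536, RHS = 2·cos(2) ≈ -0.8323 → fails here (LHS ≠ RHS)
C. LHS = 1/4, RHS = -3/4 → fails here (LHS ≠ RHS)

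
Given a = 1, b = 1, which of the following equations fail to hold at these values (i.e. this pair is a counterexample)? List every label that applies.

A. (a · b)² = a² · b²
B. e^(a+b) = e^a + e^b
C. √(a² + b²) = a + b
B, C

Evaluating each claim at the given values:
A. LHS = 1, RHS = 1 → holds here (LHS = RHS)
B. LHS = e^2 ≈ 7.389, RHS = 2·e ≈ 5.437 → fails here (LHS ≠ RHS)
C. LHS = √(2) ≈ 1.414, RHS = 2 → fails here (LHS ≠ RHS)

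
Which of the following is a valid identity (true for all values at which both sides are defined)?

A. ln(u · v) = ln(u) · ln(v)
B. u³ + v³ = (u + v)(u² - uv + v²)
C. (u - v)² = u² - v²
B

A: fails at (2, 2) — LHS = ln(4) ≈ 1.386, RHS = ln(2)² ≈ 0.4805.
B: holds — e.g. at (3, 4), both sides equal 91.
C: fails at (5, 8) — LHS = 9, RHS = -39.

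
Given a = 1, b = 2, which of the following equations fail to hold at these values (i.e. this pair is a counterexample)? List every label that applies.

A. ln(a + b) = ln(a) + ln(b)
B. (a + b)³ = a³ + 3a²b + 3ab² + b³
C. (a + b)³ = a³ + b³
A, C

Evaluating each claim at the given values:
A. LHS = ln(3) ≈ 1.099, RHS = ln(2) ≈ 0.6931 → fails here (LHS ≠ RHS)
B. LHS = 27, RHS = 27 → holds here (LHS = RHS)
C. LHS = 27, RHS = 9 → fails here (LHS ≠ RHS)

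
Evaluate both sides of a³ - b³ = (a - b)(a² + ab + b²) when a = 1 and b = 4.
LHS = 1³ - 4³ = -63
RHS = (1 - 4)(1² + 1·4 + 4²) = -63

LHS = RHS: the two sides agree.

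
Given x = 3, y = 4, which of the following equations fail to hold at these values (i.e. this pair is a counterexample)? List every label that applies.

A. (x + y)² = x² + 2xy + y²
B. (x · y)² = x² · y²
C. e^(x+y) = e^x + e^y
Evaluating each claim at the given values:
A. LHS = 49, RHS = 49 → holds here (LHS = RHS)
B. LHS = 144, RHS = 144 → holds here (LHS = RHS)
C. LHS = e^7 ≈ 1097, RHS = e^3 + e^4 ≈ 74.68 → fails here (LHS ≠ RHS)

Answer: C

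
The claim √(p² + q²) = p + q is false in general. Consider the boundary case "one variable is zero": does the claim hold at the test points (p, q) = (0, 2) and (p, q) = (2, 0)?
At (0, 2): LHS = 2, RHS = 2 → equal
At (2, 0): LHS = 2, RHS = 2 → equal

So the claim does hold at both of these boundary points, even though it is not an identity.

Answer: Yes, holds at both test points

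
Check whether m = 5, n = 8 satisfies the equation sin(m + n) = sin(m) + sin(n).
Fails

Substituting m = 5, n = 8:

LHS = sin(5 + 8) = sin(13) ≈ 0.4202
RHS = sin(5) + sin(8) ≈ 0.03043

LHS ≠ RHS, so the equation does not hold at this point.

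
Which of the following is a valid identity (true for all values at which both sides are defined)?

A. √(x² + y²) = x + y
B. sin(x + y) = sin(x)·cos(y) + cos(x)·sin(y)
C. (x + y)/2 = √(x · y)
A: fails at (3, 7) — LHS = √(58) ≈ 7.616, RHS = 10.
B: holds — e.g. at (4, 4), both sides equal sin(8) ≈ 0.9894.
C: fails at (2, 5) — LHS = 7/2, RHS = √(10) ≈ 3.162.

Answer: B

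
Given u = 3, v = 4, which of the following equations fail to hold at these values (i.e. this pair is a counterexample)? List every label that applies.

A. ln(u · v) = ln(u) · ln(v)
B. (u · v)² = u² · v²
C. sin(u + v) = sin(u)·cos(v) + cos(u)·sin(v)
Evaluating each claim at the given values:
A. LHS = ln(12) ≈ 2.485, RHS = ln(3)·ln(4) ≈ 1.523 → fails here (LHS ≠ RHS)
B. LHS = 144, RHS = 144 → holds here (LHS = RHS)
C. LHS = sin(7) ≈ 0.657, RHS = sin(3)·cos(4) + sin(4)·cos(3) ≈ 0.657 → holds here (LHS = RHS)

Answer: A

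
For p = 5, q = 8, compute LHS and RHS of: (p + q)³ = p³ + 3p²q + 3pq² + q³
LHS = (5 + 8)³ = 2197
RHS = 5³ + 3·5²·8 + 3·5·8² + 8³ = 2197

LHS = RHS: the two sides agree.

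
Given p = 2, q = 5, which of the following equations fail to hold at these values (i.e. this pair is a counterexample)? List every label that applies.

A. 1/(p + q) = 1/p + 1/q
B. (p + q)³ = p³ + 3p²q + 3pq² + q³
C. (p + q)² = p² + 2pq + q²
A

Evaluating each claim at the given values:
A. LHS = 1/7, RHS = 7/10 → fails here (LHS ≠ RHS)
B. LHS = 343, RHS = 343 → holds here (LHS = RHS)
C. LHS = 49, RHS = 49 → holds here (LHS = RHS)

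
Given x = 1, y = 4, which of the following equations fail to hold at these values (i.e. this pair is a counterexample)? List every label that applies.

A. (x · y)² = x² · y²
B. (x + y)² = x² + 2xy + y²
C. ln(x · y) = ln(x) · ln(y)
C

Evaluating each claim at the given values:
A. LHS = 16, RHS = 16 → holds here (LHS = RHS)
B. LHS = 25, RHS = 25 → holds here (LHS = RHS)
C. LHS = ln(4) ≈ 1.386, RHS = 0 → fails here (LHS ≠ RHS)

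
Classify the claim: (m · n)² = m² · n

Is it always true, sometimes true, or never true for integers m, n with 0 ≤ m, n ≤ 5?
It holds at (m, n) = (0, 5) (both sides equal 0), but fails at (m, n) = (2, 3) (LHS = 36, RHS = 12).

Answer: Sometimes true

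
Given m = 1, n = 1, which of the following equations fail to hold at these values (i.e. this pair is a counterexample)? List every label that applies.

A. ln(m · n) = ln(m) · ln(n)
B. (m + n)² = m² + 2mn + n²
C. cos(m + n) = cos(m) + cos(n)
C

Evaluating each claim at the given values:
A. LHS = 0, RHS = 0 → holds here (LHS = RHS)
B. LHS = 4, RHS = 4 → holds here (LHS = RHS)
C. LHS = cos(2) ≈ -0.4161, RHS = 2·cos(1) ≈ 1.081 → fails here (LHS ≠ RHS)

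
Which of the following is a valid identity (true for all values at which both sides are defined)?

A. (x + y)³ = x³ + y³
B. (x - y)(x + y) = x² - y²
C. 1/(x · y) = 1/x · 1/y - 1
B

A: fails at (3, 3) — LHS = 216, RHS = 54.
B: holds — e.g. at (2, 5), both sides equal -21.
C: fails at (2, 5) — LHS = 1/10, RHS = -9/10.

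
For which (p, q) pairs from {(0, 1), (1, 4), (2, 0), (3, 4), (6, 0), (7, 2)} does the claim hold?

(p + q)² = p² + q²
(0, 1), (2, 0), (6, 0)

Testing each pair:
(0, 1): LHS = 1, RHS = 1 → holds
(1, 4): LHS = 25, RHS = 17 → fails
(2, 0): LHS = 4, RHS = 4 → holds
(3, 4): LHS = 49, RHS = 25 → fails
(6, 0): LHS = 36, RHS = 36 → holds
(7, 2): LHS = 81, RHS = 53 → fails

3 of 6 pairs satisfy the claim.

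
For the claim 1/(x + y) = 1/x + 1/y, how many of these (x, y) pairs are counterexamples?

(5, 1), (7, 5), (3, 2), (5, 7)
4

Testing each pair:
(5, 1): LHS = 1/6, RHS = 6/5 → counterexample
(7, 5): LHS = 1/12, RHS = 12/35 → counterexample
(3, 2): LHS = 1/5, RHS = 5/6 → counterexample
(5, 7): LHS = 1/12, RHS = 12/35 → counterexample

That makes 4 counterexamples.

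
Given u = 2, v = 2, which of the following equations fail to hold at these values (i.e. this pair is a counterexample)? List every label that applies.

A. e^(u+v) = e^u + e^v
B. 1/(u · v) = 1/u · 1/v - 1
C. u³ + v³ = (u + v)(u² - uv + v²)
A, B

Evaluating each claim at the given values:
A. LHS = e^4 ≈ 54.6, RHS = 2·e^2 ≈ 14.78 → fails here (LHS ≠ RHS)
B. LHS = 1/4, RHS = -3/4 → fails here (LHS ≠ RHS)
C. LHS = 16, RHS = 16 → holds here (LHS = RHS)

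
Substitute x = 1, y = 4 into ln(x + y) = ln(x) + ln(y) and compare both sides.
LHS = ln(1 + 4) = ln(5) ≈ 1.609
RHS = ln(1) + ln(4) = ln(4) ≈ 1.386

LHS ≠ RHS (they differ by about 0.2231), so the equation does not hold here.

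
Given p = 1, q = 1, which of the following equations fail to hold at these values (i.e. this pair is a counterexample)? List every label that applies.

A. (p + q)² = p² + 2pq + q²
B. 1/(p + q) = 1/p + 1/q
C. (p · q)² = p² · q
B

Evaluating each claim at the given values:
A. LHS = 4, RHS = 4 → holds here (LHS = RHS)
B. LHS = 1/2, RHS = 2 → fails here (LHS ≠ RHS)
C. LHS = 1, RHS = 1 → holds here (LHS = RHS)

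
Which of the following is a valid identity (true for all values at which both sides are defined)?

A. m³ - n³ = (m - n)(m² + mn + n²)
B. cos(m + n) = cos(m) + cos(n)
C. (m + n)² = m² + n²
A

A: holds — e.g. at (3, 5), both sides equal -98.
B: fails at (3, 4) — LHS = cos(7) ≈ 0.7539, RHS = cos(3) + cos(4) ≈ -1.644.
C: fails at (1, 2) — LHS = 9, RHS = 5.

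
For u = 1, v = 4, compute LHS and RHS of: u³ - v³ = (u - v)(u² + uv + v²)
LHS = 1³ - 4³ = -63
RHS = (1 - 4)(1² + 1·4 + 4²) = -63

LHS = RHS: the two sides agree.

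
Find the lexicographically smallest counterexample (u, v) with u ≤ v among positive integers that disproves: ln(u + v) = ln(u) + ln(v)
Substituting (1, 1) into the claim:
LHS = ln(1 + 1) = ln(2) ≈ 0.6931
RHS = ln(1) + ln(1) = 0

Since LHS ≠ RHS, this pair disproves the claim, and no lexicographically smaller pair (u ≤ v, positive integers) does.

For instance (2, 6) is also a counterexample (LHS = ln(8) ≈ 2.079, RHS = ln(2) + ln(6) ≈ 2.485), but it's lexicographically larger.

Answer: (u, v) = (1, 1)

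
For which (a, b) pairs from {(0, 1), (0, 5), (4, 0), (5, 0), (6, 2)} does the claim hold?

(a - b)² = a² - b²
Testing each pair:
(0, 1): LHS = 1, RHS = -1 → fails
(0, 5): LHS = 25, RHS = -25 → fails
(4, 0): LHS = 16, RHS = 16 → holds
(5, 0): LHS = 25, RHS = 25 → holds
(6, 2): LHS = 16, RHS = 32 → fails

2 of 5 pairs satisfy the claim.

Answer: (4, 0), (5, 0)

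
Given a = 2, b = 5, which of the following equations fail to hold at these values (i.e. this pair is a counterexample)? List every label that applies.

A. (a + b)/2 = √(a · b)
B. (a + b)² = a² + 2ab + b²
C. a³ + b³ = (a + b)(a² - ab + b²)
A

Evaluating each claim at the given values:
A. LHS = 7/2, RHS = √(10) ≈ 3.162 → fails here (LHS ≠ RHS)
B. LHS = 49, RHS = 49 → holds here (LHS = RHS)
C. LHS = 133, RHS = 133 → holds here (LHS = RHS)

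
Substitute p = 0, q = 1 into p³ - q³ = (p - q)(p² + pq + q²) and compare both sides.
LHS = 0³ - 1³ = -1
RHS = (0 - 1)(0² + 0·1 + 1²) = -1

LHS = RHS: the two sides agree.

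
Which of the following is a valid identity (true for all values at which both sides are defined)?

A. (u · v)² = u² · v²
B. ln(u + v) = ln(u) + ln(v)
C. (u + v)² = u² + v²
A: holds — e.g. at (3, 5), both sides equal 225.
B: fails at (3, 4) — LHS = ln(7) ≈ 1.946, RHS = ln(3) + ln(4) ≈ 2.485.
C: fails at (2, 3) — LHS = 25, RHS = 13.

Answer: A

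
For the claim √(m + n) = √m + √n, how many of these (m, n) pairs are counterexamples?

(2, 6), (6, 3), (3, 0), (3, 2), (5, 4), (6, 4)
Testing each pair:
(2, 6): LHS = 2·√(2) ≈ 2.828, RHS = √(2) + √(6) ≈ 3.864 → counterexample
(6, 3): LHS = 3, RHS = √(3) + √(6) ≈ 4.182 → counterexample
(3, 0): LHS = √(3) ≈ 1.732, RHS = √(3) ≈ 1.732 → satisfies claim
(3, 2): LHS = √(5) ≈ 2.236, RHS = √(2) + √(3) ≈ 3.146 → counterexample
(5, 4): LHS = 3, RHS = 2 + √(5) ≈ 4.236 → counterexample
(6, 4): LHS = √(10) ≈ 3.162, RHS = 2 + √(6) ≈ 4.449 → counterexample

That makes 5 counterexamples.

Answer: 5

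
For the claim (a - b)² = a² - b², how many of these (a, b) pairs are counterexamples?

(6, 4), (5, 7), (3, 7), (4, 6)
4

Testing each pair:
(6, 4): LHS = 4, RHS = 20 → counterexample
(5, 7): LHS = 4, RHS = -24 → counterexample
(3, 7): LHS = 16, RHS = -40 → counterexample
(4, 6): LHS = 4, RHS = -20 → counterexample

That makes 4 counterexamples.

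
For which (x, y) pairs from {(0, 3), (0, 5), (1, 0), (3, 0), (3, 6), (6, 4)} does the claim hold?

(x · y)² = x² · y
Testing each pair:
(0, 3): LHS = 0, RHS = 0 → holds
(0, 5): LHS = 0, RHS = 0 → holds
(1, 0): LHS = 0, RHS = 0 → holds
(3, 0): LHS = 0, RHS = 0 → holds
(3, 6): LHS = 324, RHS = 54 → fails
(6, 4): LHS = 576, RHS = 144 → fails

4 of 6 pairs satisfy the claim.

Answer: (0, 3), (0, 5), (1, 0), (3, 0)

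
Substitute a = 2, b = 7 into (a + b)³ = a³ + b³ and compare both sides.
LHS = (2 + 7)³ = 729
RHS = 2³ + 7³ = 351

LHS ≠ RHS, so the equation does not hold here.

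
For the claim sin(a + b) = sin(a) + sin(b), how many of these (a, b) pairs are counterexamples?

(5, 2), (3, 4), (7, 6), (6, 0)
Testing each pair:
(5, 2): LHS = sin(7) ≈ 0.657, RHS = sin(5) + sin(2) ≈ -0.04963 → counterexample
(3, 4): LHS = sin(7) ≈ 0.657, RHS = sin(4) + sin(3) ≈ -0.6157 → counterexample
(7, 6): LHS = sin(13) ≈ 0.4202, RHS = sin(6) + sin(7) ≈ 0.3776 → counterexample
(6, 0): LHS = sin(6) ≈ -0.2794, RHS = sin(6) ≈ -0.2794 → satisfies claim

That makes 3 counterexamples.

Answer: 3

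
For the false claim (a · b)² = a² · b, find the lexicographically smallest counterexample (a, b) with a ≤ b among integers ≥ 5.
(a, b) = (5, 5)

Substituting (5, 5) into the claim:
LHS = (5 · 5)² = 625
RHS = 5² · 5 = 125

Since LHS ≠ RHS, this pair disproves the claim, and no lexicographically smaller pair (a ≤ b, integers ≥ 5) does.

For instance (10, 11) is also a counterexample (LHS = 12100, RHS = 1100), but it's lexicographically larger.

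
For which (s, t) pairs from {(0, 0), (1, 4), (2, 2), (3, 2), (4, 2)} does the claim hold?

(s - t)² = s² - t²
(0, 0), (2, 2)

Testing each pair:
(0, 0): LHS = 0, RHS = 0 → holds
(1, 4): LHS = 9, RHS = -15 → fails
(2, 2): LHS = 0, RHS = 0 → holds
(3, 2): LHS = 1, RHS = 5 → fails
(4, 2): LHS = 4, RHS = 12 → fails

2 of 5 pairs satisfy the claim.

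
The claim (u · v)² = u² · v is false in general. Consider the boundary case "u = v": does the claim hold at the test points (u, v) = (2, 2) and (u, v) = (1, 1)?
At (2, 2): LHS = 16 ≠ RHS = 8
At (1, 1): LHS = 1, RHS = 1 → equal

Answer: Only at (1, 1)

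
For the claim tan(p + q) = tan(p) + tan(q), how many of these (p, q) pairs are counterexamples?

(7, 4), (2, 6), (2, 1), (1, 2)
4

Testing each pair:
(7, 4): LHS = tan(11) ≈ -226, RHS = tan(7) + tan(4) ≈ 2.029 → counterexample
(2, 6): LHS = tan(8) ≈ -6.8, RHS = tan(2) + tan(6) ≈ -2.476 → counterexample
(2, 1): LHS = tan(3) ≈ -0.1425, RHS = tan(2) + tan(1) ≈ -0.6276 → counterexample
(1, 2): LHS = tan(3) ≈ -0.1425, RHS = tan(2) + tan(1) ≈ -0.6276 → counterexample

That makes 4 counterexamples.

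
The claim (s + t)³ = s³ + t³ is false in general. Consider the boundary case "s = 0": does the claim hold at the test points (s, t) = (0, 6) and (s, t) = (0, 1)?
At (0, 6): LHS = 216, RHS = 216 → equal
At (0, 1): LHS = 1, RHS = 1 → equal

So the claim does hold at both of these boundary points, even though it is not an identity.

Answer: Yes, holds at both test points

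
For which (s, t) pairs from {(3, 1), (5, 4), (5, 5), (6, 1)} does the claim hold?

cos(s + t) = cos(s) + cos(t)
None

Testing each pair:
(3, 1): LHS = cos(4) ≈ -0.6536, RHS = cos(3) + cos(1) ≈ -0.4497 → fails
(5, 4): LHS = cos(9) ≈ -0.9111, RHS = cos(4) + cos(5) ≈ -0.37 → fails
(5, 5): LHS = cos(10) ≈ -0.8391, RHS = 2·cos(5) ≈ 0.5673 → fails
(6, 1): LHS = cos(7) ≈ 0.7539, RHS = cos(1) + cos(6) ≈ 1.5 → fails

No pair satisfies the claim.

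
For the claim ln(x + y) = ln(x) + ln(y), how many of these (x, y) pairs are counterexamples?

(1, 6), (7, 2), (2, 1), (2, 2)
3

Testing each pair:
(1, 6): LHS = ln(7) ≈ 1.946, RHS = ln(6) ≈ 1.792 → counterexample
(7, 2): LHS = ln(9) ≈ 2.197, RHS = ln(2) + ln(7) ≈ 2.639 → counterexample
(2, 1): LHS = ln(3) ≈ 1.099, RHS = ln(2) ≈ 0.6931 → counterexample
(2, 2): LHS = ln(4) ≈ 1.386, RHS = 2·ln(2) ≈ 1.386 → satisfies claim

That makes 3 counterexamples.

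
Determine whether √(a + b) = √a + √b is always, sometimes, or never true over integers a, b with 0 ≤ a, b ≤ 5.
Sometimes true

It holds at (a, b) = (3, 0) (both sides equal √(3) ≈ 1.732), but fails at (a, b) = (5, 5) (LHS = √(10) ≈ 3.162, RHS = 2·√(5) ≈ 4.472).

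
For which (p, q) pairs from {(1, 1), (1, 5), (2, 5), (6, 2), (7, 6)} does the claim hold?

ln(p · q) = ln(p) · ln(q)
Testing each pair:
(1, 1): LHS = 0, RHS = 0 → holds
(1, 5): LHS = ln(5) ≈ 1.609, RHS = 0 → fails
(2, 5): LHS = ln(10) ≈ 2.303, RHS = ln(2)·ln(5) ≈ 1.116 → fails
(6, 2): LHS = ln(12) ≈ 2.485, RHS = ln(2)·ln(6) ≈ 1.242 → fails
(7, 6): LHS = ln(42) ≈ 3.738, RHS = ln(6)·ln(7) ≈ 3.487 → fails

1 of 5 pairs satisfies the claim.

Answer: (1, 1)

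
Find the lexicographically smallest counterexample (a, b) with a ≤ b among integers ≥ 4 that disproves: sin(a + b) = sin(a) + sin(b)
(a, b) = (4, 4)

Substituting (4, 4) into the claim:
LHS = sin(4 + 4) = sin(8) ≈ 0.9894
RHS = sin(4) + sin(4) = 2·sin(4) ≈ -1.514

Since LHS ≠ RHS, this pair disproves the claim, and no lexicographically smaller pair (a ≤ b, integers ≥ 4) does.

For instance (8, 8) is also a counterexample (LHS = sin(16) ≈ -0.2879, RHS = 2·sin(8) ≈ 1.979), but it's lexicographically larger.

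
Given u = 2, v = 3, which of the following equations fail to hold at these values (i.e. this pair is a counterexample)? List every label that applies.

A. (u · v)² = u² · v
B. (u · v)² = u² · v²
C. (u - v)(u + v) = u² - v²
Evaluating each claim at the given values:
A. LHS = 36, RHS = 12 → fails here (LHS ≠ RHS)
B. LHS = 36, RHS = 36 → holds here (LHS = RHS)
C. LHS = -5, RHS = -5 → holds here (LHS = RHS)

Answer: A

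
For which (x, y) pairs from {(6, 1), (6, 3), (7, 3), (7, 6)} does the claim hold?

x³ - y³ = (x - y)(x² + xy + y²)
All pairs

Testing each pair:
(6, 1): LHS = 215, RHS = 215 → holds
(6, 3): LHS = 189, RHS = 189 → holds
(7, 3): LHS = 316, RHS = 316 → holds
(7, 6): LHS = 127, RHS = 127 → holds

Every pair satisfies the claim.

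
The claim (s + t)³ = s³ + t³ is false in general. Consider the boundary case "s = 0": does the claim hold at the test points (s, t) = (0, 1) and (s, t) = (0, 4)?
At (0, 1): LHS = 1, RHS = 1 → equal
At (0, 4): LHS = 64, RHS = 64 → equal

So the claim does hold at both of these boundary points, even though it is not an identity.

Answer: Yes, holds at both test points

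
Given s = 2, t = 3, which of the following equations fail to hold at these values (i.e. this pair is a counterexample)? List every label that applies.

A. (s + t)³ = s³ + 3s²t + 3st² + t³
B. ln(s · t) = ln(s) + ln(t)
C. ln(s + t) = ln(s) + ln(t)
C

Evaluating each claim at the given values:
A. LHS = 125, RHS = 125 → holds here (LHS = RHS)
B. LHS = ln(6) ≈ 1.792, RHS = ln(2) + ln(3) ≈ 1.792 → holds here (LHS = RHS)
C. LHS = ln(5) ≈ 1.609, RHS = ln(2) + ln(3) ≈ 1.792 → fails here (LHS ≠ RHS)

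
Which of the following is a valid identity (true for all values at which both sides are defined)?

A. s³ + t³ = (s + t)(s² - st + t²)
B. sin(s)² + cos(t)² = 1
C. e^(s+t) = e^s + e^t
A: holds — e.g. at (3, 3), both sides equal 54.
B: fails at (4, 5) — LHS = cos(5)² + sin(4)² ≈ 0.6532, RHS = 1.
C: fails at (2, 7) — LHS = e^9 ≈ 8103, RHS = e^2 + e^7 ≈ 1104.

Answer: A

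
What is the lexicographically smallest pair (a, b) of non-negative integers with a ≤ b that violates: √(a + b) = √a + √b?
(a, b) = (1, 1)

At (0, 2): both sides equal √(2) ≈ 1.414, so it holds there.

Substituting (1, 1) into the claim:
LHS = √(1 + 1) = √(2) ≈ 1.414
RHS = √1 + √1 = 2

Since LHS ≠ RHS, this pair disproves the claim, and no lexicographically smaller pair (a ≤ b, non-negative integers) does.

For instance (1, 4) is also a counterexample (LHS = √(5) ≈ 2.236, RHS = 3), but it's lexicographically larger.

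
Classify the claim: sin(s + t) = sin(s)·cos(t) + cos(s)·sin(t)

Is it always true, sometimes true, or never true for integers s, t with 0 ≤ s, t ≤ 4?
The identity holds for every pair in the range. For instance at (s, t) = (1, 3): both sides equal sin(4) ≈ -0.7568.

Answer: Always true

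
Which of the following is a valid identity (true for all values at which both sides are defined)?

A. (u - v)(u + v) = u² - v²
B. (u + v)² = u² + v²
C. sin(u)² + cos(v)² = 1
A: holds — e.g. at (1, 1), both sides equal 0.
B: fails at (5, 5) — LHS = 100, RHS = 50.
C: fails at (2, 7) — LHS = cos(7)² + sin(2)² ≈ 1.395, RHS = 1.

Answer: A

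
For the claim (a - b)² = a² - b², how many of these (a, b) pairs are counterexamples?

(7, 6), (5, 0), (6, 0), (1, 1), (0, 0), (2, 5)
Testing each pair:
(7, 6): LHS = 1, RHS = 13 → counterexample
(5, 0): LHS = 25, RHS = 25 → satisfies claim
(6, 0): LHS = 36, RHS = 36 → satisfies claim
(1, 1): LHS = 0, RHS = 0 → satisfies claim
(0, 0): LHS = 0, RHS = 0 → satisfies claim
(2, 5): LHS = 9, RHS = -21 → counterexample

That makes 2 counterexamples.

Answer: 2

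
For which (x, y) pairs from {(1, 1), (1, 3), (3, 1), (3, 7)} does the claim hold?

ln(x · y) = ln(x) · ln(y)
(1, 1)

Testing each pair:
(1, 1): LHS = 0, RHS = 0 → holds
(1, 3): LHS = ln(3) ≈ 1.099, RHS = 0 → fails
(3, 1): LHS = ln(3) ≈ 1.099, RHS = 0 → fails
(3, 7): LHS = ln(21) ≈ 3.045, RHS = ln(3)·ln(7) ≈ 2.138 → fails

1 of 4 pairs satisfies the claim.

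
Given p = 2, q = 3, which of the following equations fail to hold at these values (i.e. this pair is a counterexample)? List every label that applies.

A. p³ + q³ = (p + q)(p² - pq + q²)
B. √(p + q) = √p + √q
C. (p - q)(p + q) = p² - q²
B

Evaluating each claim at the given values:
A. LHS = 35, RHS = 35 → holds here (LHS = RHS)
B. LHS = √(5) ≈ 2.236, RHS = √(2) + √(3) ≈ 3.146 → fails here (LHS ≠ RHS)
C. LHS = -5, RHS = -5 → holds here (LHS = RHS)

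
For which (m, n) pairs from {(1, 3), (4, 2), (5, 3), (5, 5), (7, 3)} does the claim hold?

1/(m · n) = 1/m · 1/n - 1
Testing each pair:
(1, 3): LHS = 1/3, RHS = -2/3 → fails
(4, 2): LHS = 1/8, RHS = -7/8 → fails
(5, 3): LHS = 1/15, RHS = -14/15 → fails
(5, 5): LHS = 1/25, RHS = -24/25 → fails
(7, 3): LHS = 1/21, RHS = -20/21 → fails

No pair satisfies the claim.

Answer: None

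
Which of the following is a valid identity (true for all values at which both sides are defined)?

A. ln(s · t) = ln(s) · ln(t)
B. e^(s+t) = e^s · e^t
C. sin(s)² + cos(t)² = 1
B

A: fails at (5, 8) — LHS = ln(40) ≈ 3.689, RHS = ln(5)·ln(8) ≈ 3.347.
B: holds — e.g. at (6, 7), both sides equal e^13 ≈ 442413.4.
C: fails at (3, 7) — LHS = sin(3)² + cos(7)² ≈ 0.5883, RHS = 1.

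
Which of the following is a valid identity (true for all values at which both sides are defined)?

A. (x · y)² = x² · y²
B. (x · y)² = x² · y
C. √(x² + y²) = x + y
A: holds — e.g. at (2, 2), both sides equal 16.
B: fails at (5, 8) — LHS = 1600, RHS = 200.
C: fails at (3, 7) — LHS = √(58) ≈ 7.616, RHS = 10.

Answer: A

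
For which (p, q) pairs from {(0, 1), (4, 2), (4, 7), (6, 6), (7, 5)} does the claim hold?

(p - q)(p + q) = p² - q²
All pairs

Testing each pair:
(0, 1): LHS = -1, RHS = -1 → holds
(4, 2): LHS = 12, RHS = 12 → holds
(4, 7): LHS = -33, RHS = -33 → holds
(6, 6): LHS = 0, RHS = 0 → holds
(7, 5): LHS = 24, RHS = 24 → holds

Every pair satisfies the claim.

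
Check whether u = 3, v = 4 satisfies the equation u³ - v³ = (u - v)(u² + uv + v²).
Substituting u = 3, v = 4:

LHS = 3³ - 4³ = -37
RHS = (3 - 4)(3² + 3·4 + 4²) = -37

LHS = RHS, so the equation holds at this point.

Answer: Holds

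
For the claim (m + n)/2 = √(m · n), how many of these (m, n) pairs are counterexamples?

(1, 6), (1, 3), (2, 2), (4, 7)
Testing each pair:
(1, 6): LHS = 7/2, RHS = √(6) ≈ 2.449 → counterexample
(1, 3): LHS = 2, RHS = √(3) ≈ 1.732 → counterexample
(2, 2): LHS = 2, RHS = 2 → satisfies claim
(4, 7): LHS = 11/2, RHS = 2·√(7) ≈ 5.292 → counterexample

That makes 3 counterexamples.

Answer: 3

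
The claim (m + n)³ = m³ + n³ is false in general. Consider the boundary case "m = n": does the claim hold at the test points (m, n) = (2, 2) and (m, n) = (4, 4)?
At (2, 2): LHS = 64 ≠ RHS = 16
At (4, 4): LHS = 512 ≠ RHS = 128

Answer: No, fails at both test points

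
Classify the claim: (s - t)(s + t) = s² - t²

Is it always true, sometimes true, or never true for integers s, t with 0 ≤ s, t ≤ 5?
Always true

The identity holds for every pair in the range. For instance at (s, t) = (3, 5): both sides equal -16.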